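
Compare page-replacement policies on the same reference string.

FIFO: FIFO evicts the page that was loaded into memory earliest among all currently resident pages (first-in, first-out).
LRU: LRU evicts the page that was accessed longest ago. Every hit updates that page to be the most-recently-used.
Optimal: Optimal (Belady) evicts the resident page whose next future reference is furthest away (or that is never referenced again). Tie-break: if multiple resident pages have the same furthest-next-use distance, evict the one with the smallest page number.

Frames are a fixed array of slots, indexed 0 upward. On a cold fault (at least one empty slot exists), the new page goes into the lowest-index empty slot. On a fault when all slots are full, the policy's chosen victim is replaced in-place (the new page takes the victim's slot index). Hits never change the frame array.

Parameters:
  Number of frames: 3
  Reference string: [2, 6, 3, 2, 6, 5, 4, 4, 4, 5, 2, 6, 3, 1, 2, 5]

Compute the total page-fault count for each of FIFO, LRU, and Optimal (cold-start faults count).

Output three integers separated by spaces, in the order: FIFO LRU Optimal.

--- FIFO ---
  step 0: ref 2 -> FAULT, frames=[2,-,-] (faults so far: 1)
  step 1: ref 6 -> FAULT, frames=[2,6,-] (faults so far: 2)
  step 2: ref 3 -> FAULT, frames=[2,6,3] (faults so far: 3)
  step 3: ref 2 -> HIT, frames=[2,6,3] (faults so far: 3)
  step 4: ref 6 -> HIT, frames=[2,6,3] (faults so far: 3)
  step 5: ref 5 -> FAULT, evict 2, frames=[5,6,3] (faults so far: 4)
  step 6: ref 4 -> FAULT, evict 6, frames=[5,4,3] (faults so far: 5)
  step 7: ref 4 -> HIT, frames=[5,4,3] (faults so far: 5)
  step 8: ref 4 -> HIT, frames=[5,4,3] (faults so far: 5)
  step 9: ref 5 -> HIT, frames=[5,4,3] (faults so far: 5)
  step 10: ref 2 -> FAULT, evict 3, frames=[5,4,2] (faults so far: 6)
  step 11: ref 6 -> FAULT, evict 5, frames=[6,4,2] (faults so far: 7)
  step 12: ref 3 -> FAULT, evict 4, frames=[6,3,2] (faults so far: 8)
  step 13: ref 1 -> FAULT, evict 2, frames=[6,3,1] (faults so far: 9)
  step 14: ref 2 -> FAULT, evict 6, frames=[2,3,1] (faults so far: 10)
  step 15: ref 5 -> FAULT, evict 3, frames=[2,5,1] (faults so far: 11)
  FIFO total faults: 11
--- LRU ---
  step 0: ref 2 -> FAULT, frames=[2,-,-] (faults so far: 1)
  step 1: ref 6 -> FAULT, frames=[2,6,-] (faults so far: 2)
  step 2: ref 3 -> FAULT, frames=[2,6,3] (faults so far: 3)
  step 3: ref 2 -> HIT, frames=[2,6,3] (faults so far: 3)
  step 4: ref 6 -> HIT, frames=[2,6,3] (faults so far: 3)
  step 5: ref 5 -> FAULT, evict 3, frames=[2,6,5] (faults so far: 4)
  step 6: ref 4 -> FAULT, evict 2, frames=[4,6,5] (faults so far: 5)
  step 7: ref 4 -> HIT, frames=[4,6,5] (faults so far: 5)
  step 8: ref 4 -> HIT, frames=[4,6,5] (faults so far: 5)
  step 9: ref 5 -> HIT, frames=[4,6,5] (faults so far: 5)
  step 10: ref 2 -> FAULT, evict 6, frames=[4,2,5] (faults so far: 6)
  step 11: ref 6 -> FAULT, evict 4, frames=[6,2,5] (faults so far: 7)
  step 12: ref 3 -> FAULT, evict 5, frames=[6,2,3] (faults so far: 8)
  step 13: ref 1 -> FAULT, evict 2, frames=[6,1,3] (faults so far: 9)
  step 14: ref 2 -> FAULT, evict 6, frames=[2,1,3] (faults so far: 10)
  step 15: ref 5 -> FAULT, evict 3, frames=[2,1,5] (faults so far: 11)
  LRU total faults: 11
--- Optimal ---
  step 0: ref 2 -> FAULT, frames=[2,-,-] (faults so far: 1)
  step 1: ref 6 -> FAULT, frames=[2,6,-] (faults so far: 2)
  step 2: ref 3 -> FAULT, frames=[2,6,3] (faults so far: 3)
  step 3: ref 2 -> HIT, frames=[2,6,3] (faults so far: 3)
  step 4: ref 6 -> HIT, frames=[2,6,3] (faults so far: 3)
  step 5: ref 5 -> FAULT, evict 3, frames=[2,6,5] (faults so far: 4)
  step 6: ref 4 -> FAULT, evict 6, frames=[2,4,5] (faults so far: 5)
  step 7: ref 4 -> HIT, frames=[2,4,5] (faults so far: 5)
  step 8: ref 4 -> HIT, frames=[2,4,5] (faults so far: 5)
  step 9: ref 5 -> HIT, frames=[2,4,5] (faults so far: 5)
  step 10: ref 2 -> HIT, frames=[2,4,5] (faults so far: 5)
  step 11: ref 6 -> FAULT, evict 4, frames=[2,6,5] (faults so far: 6)
  step 12: ref 3 -> FAULT, evict 6, frames=[2,3,5] (faults so far: 7)
  step 13: ref 1 -> FAULT, evict 3, frames=[2,1,5] (faults so far: 8)
  step 14: ref 2 -> HIT, frames=[2,1,5] (faults so far: 8)
  step 15: ref 5 -> HIT, frames=[2,1,5] (faults so far: 8)
  Optimal total faults: 8

Answer: 11 11 8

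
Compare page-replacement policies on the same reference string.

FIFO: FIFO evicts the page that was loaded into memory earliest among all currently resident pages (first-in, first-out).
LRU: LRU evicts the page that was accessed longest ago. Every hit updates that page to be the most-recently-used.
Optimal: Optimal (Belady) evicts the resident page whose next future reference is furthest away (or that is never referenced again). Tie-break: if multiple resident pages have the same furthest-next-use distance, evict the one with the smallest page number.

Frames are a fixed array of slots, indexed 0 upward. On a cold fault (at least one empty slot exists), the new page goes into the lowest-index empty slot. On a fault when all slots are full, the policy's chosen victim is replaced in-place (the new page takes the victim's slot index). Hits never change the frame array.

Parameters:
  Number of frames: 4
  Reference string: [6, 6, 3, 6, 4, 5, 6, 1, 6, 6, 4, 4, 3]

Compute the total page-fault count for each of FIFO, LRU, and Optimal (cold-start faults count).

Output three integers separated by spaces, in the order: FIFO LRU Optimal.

--- FIFO ---
  step 0: ref 6 -> FAULT, frames=[6,-,-,-] (faults so far: 1)
  step 1: ref 6 -> HIT, frames=[6,-,-,-] (faults so far: 1)
  step 2: ref 3 -> FAULT, frames=[6,3,-,-] (faults so far: 2)
  step 3: ref 6 -> HIT, frames=[6,3,-,-] (faults so far: 2)
  step 4: ref 4 -> FAULT, frames=[6,3,4,-] (faults so far: 3)
  step 5: ref 5 -> FAULT, frames=[6,3,4,5] (faults so far: 4)
  step 6: ref 6 -> HIT, frames=[6,3,4,5] (faults so far: 4)
  step 7: ref 1 -> FAULT, evict 6, frames=[1,3,4,5] (faults so far: 5)
  step 8: ref 6 -> FAULT, evict 3, frames=[1,6,4,5] (faults so far: 6)
  step 9: ref 6 -> HIT, frames=[1,6,4,5] (faults so far: 6)
  step 10: ref 4 -> HIT, frames=[1,6,4,5] (faults so far: 6)
  step 11: ref 4 -> HIT, frames=[1,6,4,5] (faults so far: 6)
  step 12: ref 3 -> FAULT, evict 4, frames=[1,6,3,5] (faults so far: 7)
  FIFO total faults: 7
--- LRU ---
  step 0: ref 6 -> FAULT, frames=[6,-,-,-] (faults so far: 1)
  step 1: ref 6 -> HIT, frames=[6,-,-,-] (faults so far: 1)
  step 2: ref 3 -> FAULT, frames=[6,3,-,-] (faults so far: 2)
  step 3: ref 6 -> HIT, frames=[6,3,-,-] (faults so far: 2)
  step 4: ref 4 -> FAULT, frames=[6,3,4,-] (faults so far: 3)
  step 5: ref 5 -> FAULT, frames=[6,3,4,5] (faults so far: 4)
  step 6: ref 6 -> HIT, frames=[6,3,4,5] (faults so far: 4)
  step 7: ref 1 -> FAULT, evict 3, frames=[6,1,4,5] (faults so far: 5)
  step 8: ref 6 -> HIT, frames=[6,1,4,5] (faults so far: 5)
  step 9: ref 6 -> HIT, frames=[6,1,4,5] (faults so far: 5)
  step 10: ref 4 -> HIT, frames=[6,1,4,5] (faults so far: 5)
  step 11: ref 4 -> HIT, frames=[6,1,4,5] (faults so far: 5)
  step 12: ref 3 -> FAULT, evict 5, frames=[6,1,4,3] (faults so far: 6)
  LRU total faults: 6
--- Optimal ---
  step 0: ref 6 -> FAULT, frames=[6,-,-,-] (faults so far: 1)
  step 1: ref 6 -> HIT, frames=[6,-,-,-] (faults so far: 1)
  step 2: ref 3 -> FAULT, frames=[6,3,-,-] (faults so far: 2)
  step 3: ref 6 -> HIT, frames=[6,3,-,-] (faults so far: 2)
  step 4: ref 4 -> FAULT, frames=[6,3,4,-] (faults so far: 3)
  step 5: ref 5 -> FAULT, frames=[6,3,4,5] (faults so far: 4)
  step 6: ref 6 -> HIT, frames=[6,3,4,5] (faults so far: 4)
  step 7: ref 1 -> FAULT, evict 5, frames=[6,3,4,1] (faults so far: 5)
  step 8: ref 6 -> HIT, frames=[6,3,4,1] (faults so far: 5)
  step 9: ref 6 -> HIT, frames=[6,3,4,1] (faults so far: 5)
  step 10: ref 4 -> HIT, frames=[6,3,4,1] (faults so far: 5)
  step 11: ref 4 -> HIT, frames=[6,3,4,1] (faults so far: 5)
  step 12: ref 3 -> HIT, frames=[6,3,4,1] (faults so far: 5)
  Optimal total faults: 5

Answer: 7 6 5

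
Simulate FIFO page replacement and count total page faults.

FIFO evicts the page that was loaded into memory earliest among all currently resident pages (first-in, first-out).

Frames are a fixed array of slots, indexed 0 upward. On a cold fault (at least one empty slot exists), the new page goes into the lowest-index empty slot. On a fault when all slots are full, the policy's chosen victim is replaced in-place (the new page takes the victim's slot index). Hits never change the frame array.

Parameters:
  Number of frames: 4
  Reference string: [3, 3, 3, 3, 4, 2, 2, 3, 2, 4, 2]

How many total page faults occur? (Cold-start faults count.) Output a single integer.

Step 0: ref 3 → FAULT, frames=[3,-,-,-]
Step 1: ref 3 → HIT, frames=[3,-,-,-]
Step 2: ref 3 → HIT, frames=[3,-,-,-]
Step 3: ref 3 → HIT, frames=[3,-,-,-]
Step 4: ref 4 → FAULT, frames=[3,4,-,-]
Step 5: ref 2 → FAULT, frames=[3,4,2,-]
Step 6: ref 2 → HIT, frames=[3,4,2,-]
Step 7: ref 3 → HIT, frames=[3,4,2,-]
Step 8: ref 2 → HIT, frames=[3,4,2,-]
Step 9: ref 4 → HIT, frames=[3,4,2,-]
Step 10: ref 2 → HIT, frames=[3,4,2,-]
Total faults: 3

Answer: 3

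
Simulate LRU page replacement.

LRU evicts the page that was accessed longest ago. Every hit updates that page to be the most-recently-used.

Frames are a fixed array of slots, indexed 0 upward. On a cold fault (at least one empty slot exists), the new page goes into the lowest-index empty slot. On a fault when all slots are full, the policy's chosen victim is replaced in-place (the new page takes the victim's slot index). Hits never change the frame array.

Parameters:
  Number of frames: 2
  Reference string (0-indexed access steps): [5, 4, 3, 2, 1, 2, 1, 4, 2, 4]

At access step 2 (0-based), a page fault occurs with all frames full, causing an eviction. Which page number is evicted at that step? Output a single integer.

Step 0: ref 5 -> FAULT, frames=[5,-]
Step 1: ref 4 -> FAULT, frames=[5,4]
Step 2: ref 3 -> FAULT, evict 5, frames=[3,4]
At step 2: evicted page 5

Answer: 5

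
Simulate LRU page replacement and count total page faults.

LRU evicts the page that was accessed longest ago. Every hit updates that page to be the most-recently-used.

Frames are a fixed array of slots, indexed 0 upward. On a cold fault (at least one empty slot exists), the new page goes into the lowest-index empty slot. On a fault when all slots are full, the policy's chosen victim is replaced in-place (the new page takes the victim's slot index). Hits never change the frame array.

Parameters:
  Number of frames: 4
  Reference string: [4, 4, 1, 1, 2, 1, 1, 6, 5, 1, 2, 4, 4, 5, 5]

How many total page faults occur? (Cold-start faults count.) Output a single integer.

Answer: 6

Derivation:
Step 0: ref 4 → FAULT, frames=[4,-,-,-]
Step 1: ref 4 → HIT, frames=[4,-,-,-]
Step 2: ref 1 → FAULT, frames=[4,1,-,-]
Step 3: ref 1 → HIT, frames=[4,1,-,-]
Step 4: ref 2 → FAULT, frames=[4,1,2,-]
Step 5: ref 1 → HIT, frames=[4,1,2,-]
Step 6: ref 1 → HIT, frames=[4,1,2,-]
Step 7: ref 6 → FAULT, frames=[4,1,2,6]
Step 8: ref 5 → FAULT (evict 4), frames=[5,1,2,6]
Step 9: ref 1 → HIT, frames=[5,1,2,6]
Step 10: ref 2 → HIT, frames=[5,1,2,6]
Step 11: ref 4 → FAULT (evict 6), frames=[5,1,2,4]
Step 12: ref 4 → HIT, frames=[5,1,2,4]
Step 13: ref 5 → HIT, frames=[5,1,2,4]
Step 14: ref 5 → HIT, frames=[5,1,2,4]
Total faults: 6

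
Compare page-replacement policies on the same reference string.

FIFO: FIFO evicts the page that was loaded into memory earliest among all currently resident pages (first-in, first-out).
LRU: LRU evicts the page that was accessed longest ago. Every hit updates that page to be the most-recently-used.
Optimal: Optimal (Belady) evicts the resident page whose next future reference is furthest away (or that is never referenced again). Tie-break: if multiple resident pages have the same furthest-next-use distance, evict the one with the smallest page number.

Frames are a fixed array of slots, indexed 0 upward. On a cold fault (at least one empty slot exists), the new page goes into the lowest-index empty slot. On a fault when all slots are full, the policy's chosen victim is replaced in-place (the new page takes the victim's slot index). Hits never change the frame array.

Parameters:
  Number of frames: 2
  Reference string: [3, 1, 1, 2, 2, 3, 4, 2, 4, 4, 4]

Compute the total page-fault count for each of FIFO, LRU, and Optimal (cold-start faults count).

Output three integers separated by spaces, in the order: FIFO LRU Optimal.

--- FIFO ---
  step 0: ref 3 -> FAULT, frames=[3,-] (faults so far: 1)
  step 1: ref 1 -> FAULT, frames=[3,1] (faults so far: 2)
  step 2: ref 1 -> HIT, frames=[3,1] (faults so far: 2)
  step 3: ref 2 -> FAULT, evict 3, frames=[2,1] (faults so far: 3)
  step 4: ref 2 -> HIT, frames=[2,1] (faults so far: 3)
  step 5: ref 3 -> FAULT, evict 1, frames=[2,3] (faults so far: 4)
  step 6: ref 4 -> FAULT, evict 2, frames=[4,3] (faults so far: 5)
  step 7: ref 2 -> FAULT, evict 3, frames=[4,2] (faults so far: 6)
  step 8: ref 4 -> HIT, frames=[4,2] (faults so far: 6)
  step 9: ref 4 -> HIT, frames=[4,2] (faults so far: 6)
  step 10: ref 4 -> HIT, frames=[4,2] (faults so far: 6)
  FIFO total faults: 6
--- LRU ---
  step 0: ref 3 -> FAULT, frames=[3,-] (faults so far: 1)
  step 1: ref 1 -> FAULT, frames=[3,1] (faults so far: 2)
  step 2: ref 1 -> HIT, frames=[3,1] (faults so far: 2)
  step 3: ref 2 -> FAULT, evict 3, frames=[2,1] (faults so far: 3)
  step 4: ref 2 -> HIT, frames=[2,1] (faults so far: 3)
  step 5: ref 3 -> FAULT, evict 1, frames=[2,3] (faults so far: 4)
  step 6: ref 4 -> FAULT, evict 2, frames=[4,3] (faults so far: 5)
  step 7: ref 2 -> FAULT, evict 3, frames=[4,2] (faults so far: 6)
  step 8: ref 4 -> HIT, frames=[4,2] (faults so far: 6)
  step 9: ref 4 -> HIT, frames=[4,2] (faults so far: 6)
  step 10: ref 4 -> HIT, frames=[4,2] (faults so far: 6)
  LRU total faults: 6
--- Optimal ---
  step 0: ref 3 -> FAULT, frames=[3,-] (faults so far: 1)
  step 1: ref 1 -> FAULT, frames=[3,1] (faults so far: 2)
  step 2: ref 1 -> HIT, frames=[3,1] (faults so far: 2)
  step 3: ref 2 -> FAULT, evict 1, frames=[3,2] (faults so far: 3)
  step 4: ref 2 -> HIT, frames=[3,2] (faults so far: 3)
  step 5: ref 3 -> HIT, frames=[3,2] (faults so far: 3)
  step 6: ref 4 -> FAULT, evict 3, frames=[4,2] (faults so far: 4)
  step 7: ref 2 -> HIT, frames=[4,2] (faults so far: 4)
  step 8: ref 4 -> HIT, frames=[4,2] (faults so far: 4)
  step 9: ref 4 -> HIT, frames=[4,2] (faults so far: 4)
  step 10: ref 4 -> HIT, frames=[4,2] (faults so far: 4)
  Optimal total faults: 4

Answer: 6 6 4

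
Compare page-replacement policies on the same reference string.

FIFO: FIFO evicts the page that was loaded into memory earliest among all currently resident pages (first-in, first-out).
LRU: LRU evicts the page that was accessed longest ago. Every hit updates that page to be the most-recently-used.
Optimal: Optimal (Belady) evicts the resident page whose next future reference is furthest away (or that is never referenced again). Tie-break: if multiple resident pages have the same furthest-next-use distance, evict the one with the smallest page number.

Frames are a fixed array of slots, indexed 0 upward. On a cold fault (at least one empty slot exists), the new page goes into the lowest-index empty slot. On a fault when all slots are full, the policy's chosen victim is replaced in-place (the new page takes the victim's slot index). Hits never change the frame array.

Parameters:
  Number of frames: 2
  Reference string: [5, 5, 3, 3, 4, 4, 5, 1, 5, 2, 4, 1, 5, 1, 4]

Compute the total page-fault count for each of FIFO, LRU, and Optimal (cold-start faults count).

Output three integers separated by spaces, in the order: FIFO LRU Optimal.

--- FIFO ---
  step 0: ref 5 -> FAULT, frames=[5,-] (faults so far: 1)
  step 1: ref 5 -> HIT, frames=[5,-] (faults so far: 1)
  step 2: ref 3 -> FAULT, frames=[5,3] (faults so far: 2)
  step 3: ref 3 -> HIT, frames=[5,3] (faults so far: 2)
  step 4: ref 4 -> FAULT, evict 5, frames=[4,3] (faults so far: 3)
  step 5: ref 4 -> HIT, frames=[4,3] (faults so far: 3)
  step 6: ref 5 -> FAULT, evict 3, frames=[4,5] (faults so far: 4)
  step 7: ref 1 -> FAULT, evict 4, frames=[1,5] (faults so far: 5)
  step 8: ref 5 -> HIT, frames=[1,5] (faults so far: 5)
  step 9: ref 2 -> FAULT, evict 5, frames=[1,2] (faults so far: 6)
  step 10: ref 4 -> FAULT, evict 1, frames=[4,2] (faults so far: 7)
  step 11: ref 1 -> FAULT, evict 2, frames=[4,1] (faults so far: 8)
  step 12: ref 5 -> FAULT, evict 4, frames=[5,1] (faults so far: 9)
  step 13: ref 1 -> HIT, frames=[5,1] (faults so far: 9)
  step 14: ref 4 -> FAULT, evict 1, frames=[5,4] (faults so far: 10)
  FIFO total faults: 10
--- LRU ---
  step 0: ref 5 -> FAULT, frames=[5,-] (faults so far: 1)
  step 1: ref 5 -> HIT, frames=[5,-] (faults so far: 1)
  step 2: ref 3 -> FAULT, frames=[5,3] (faults so far: 2)
  step 3: ref 3 -> HIT, frames=[5,3] (faults so far: 2)
  step 4: ref 4 -> FAULT, evict 5, frames=[4,3] (faults so far: 3)
  step 5: ref 4 -> HIT, frames=[4,3] (faults so far: 3)
  step 6: ref 5 -> FAULT, evict 3, frames=[4,5] (faults so far: 4)
  step 7: ref 1 -> FAULT, evict 4, frames=[1,5] (faults so far: 5)
  step 8: ref 5 -> HIT, frames=[1,5] (faults so far: 5)
  step 9: ref 2 -> FAULT, evict 1, frames=[2,5] (faults so far: 6)
  step 10: ref 4 -> FAULT, evict 5, frames=[2,4] (faults so far: 7)
  step 11: ref 1 -> FAULT, evict 2, frames=[1,4] (faults so far: 8)
  step 12: ref 5 -> FAULT, evict 4, frames=[1,5] (faults so far: 9)
  step 13: ref 1 -> HIT, frames=[1,5] (faults so far: 9)
  step 14: ref 4 -> FAULT, evict 5, frames=[1,4] (faults so far: 10)
  LRU total faults: 10
--- Optimal ---
  step 0: ref 5 -> FAULT, frames=[5,-] (faults so far: 1)
  step 1: ref 5 -> HIT, frames=[5,-] (faults so far: 1)
  step 2: ref 3 -> FAULT, frames=[5,3] (faults so far: 2)
  step 3: ref 3 -> HIT, frames=[5,3] (faults so far: 2)
  step 4: ref 4 -> FAULT, evict 3, frames=[5,4] (faults so far: 3)
  step 5: ref 4 -> HIT, frames=[5,4] (faults so far: 3)
  step 6: ref 5 -> HIT, frames=[5,4] (faults so far: 3)
  step 7: ref 1 -> FAULT, evict 4, frames=[5,1] (faults so far: 4)
  step 8: ref 5 -> HIT, frames=[5,1] (faults so far: 4)
  step 9: ref 2 -> FAULT, evict 5, frames=[2,1] (faults so far: 5)
  step 10: ref 4 -> FAULT, evict 2, frames=[4,1] (faults so far: 6)
  step 11: ref 1 -> HIT, frames=[4,1] (faults so far: 6)
  step 12: ref 5 -> FAULT, evict 4, frames=[5,1] (faults so far: 7)
  step 13: ref 1 -> HIT, frames=[5,1] (faults so far: 7)
  step 14: ref 4 -> FAULT, evict 1, frames=[5,4] (faults so far: 8)
  Optimal total faults: 8

Answer: 10 10 8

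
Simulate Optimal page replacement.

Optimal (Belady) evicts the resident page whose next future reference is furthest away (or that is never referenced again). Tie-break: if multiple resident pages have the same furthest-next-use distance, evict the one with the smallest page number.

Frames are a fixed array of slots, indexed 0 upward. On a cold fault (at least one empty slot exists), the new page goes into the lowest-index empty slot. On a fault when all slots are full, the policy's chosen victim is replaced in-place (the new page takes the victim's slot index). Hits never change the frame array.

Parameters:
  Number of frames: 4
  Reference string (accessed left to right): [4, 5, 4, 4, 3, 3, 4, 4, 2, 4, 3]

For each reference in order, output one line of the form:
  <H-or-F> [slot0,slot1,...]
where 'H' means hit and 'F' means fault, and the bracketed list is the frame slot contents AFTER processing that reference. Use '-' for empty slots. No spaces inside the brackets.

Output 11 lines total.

F [4,-,-,-]
F [4,5,-,-]
H [4,5,-,-]
H [4,5,-,-]
F [4,5,3,-]
H [4,5,3,-]
H [4,5,3,-]
H [4,5,3,-]
F [4,5,3,2]
H [4,5,3,2]
H [4,5,3,2]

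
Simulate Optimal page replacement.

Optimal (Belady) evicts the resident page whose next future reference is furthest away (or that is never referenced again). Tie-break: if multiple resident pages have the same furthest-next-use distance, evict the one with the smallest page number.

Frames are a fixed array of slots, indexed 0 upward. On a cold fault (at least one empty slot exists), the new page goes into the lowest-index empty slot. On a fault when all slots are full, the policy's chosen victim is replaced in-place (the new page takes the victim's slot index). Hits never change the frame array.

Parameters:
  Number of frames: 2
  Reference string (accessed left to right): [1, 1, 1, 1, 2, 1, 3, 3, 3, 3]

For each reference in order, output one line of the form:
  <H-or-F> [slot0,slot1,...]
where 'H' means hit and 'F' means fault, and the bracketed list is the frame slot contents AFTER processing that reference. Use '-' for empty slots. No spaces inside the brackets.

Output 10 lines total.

F [1,-]
H [1,-]
H [1,-]
H [1,-]
F [1,2]
H [1,2]
F [3,2]
H [3,2]
H [3,2]
H [3,2]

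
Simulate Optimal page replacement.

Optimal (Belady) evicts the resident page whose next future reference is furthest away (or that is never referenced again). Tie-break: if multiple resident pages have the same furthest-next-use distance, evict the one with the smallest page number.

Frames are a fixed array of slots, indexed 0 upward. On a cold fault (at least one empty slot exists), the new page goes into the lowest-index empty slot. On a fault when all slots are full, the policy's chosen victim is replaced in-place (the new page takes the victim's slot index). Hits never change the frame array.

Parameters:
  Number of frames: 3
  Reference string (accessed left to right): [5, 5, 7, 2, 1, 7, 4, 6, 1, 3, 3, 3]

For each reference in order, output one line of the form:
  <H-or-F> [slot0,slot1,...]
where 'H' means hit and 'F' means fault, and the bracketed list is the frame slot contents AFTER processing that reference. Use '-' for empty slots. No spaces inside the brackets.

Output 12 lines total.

F [5,-,-]
H [5,-,-]
F [5,7,-]
F [5,7,2]
F [5,7,1]
H [5,7,1]
F [4,7,1]
F [6,7,1]
H [6,7,1]
F [6,7,3]
H [6,7,3]
H [6,7,3]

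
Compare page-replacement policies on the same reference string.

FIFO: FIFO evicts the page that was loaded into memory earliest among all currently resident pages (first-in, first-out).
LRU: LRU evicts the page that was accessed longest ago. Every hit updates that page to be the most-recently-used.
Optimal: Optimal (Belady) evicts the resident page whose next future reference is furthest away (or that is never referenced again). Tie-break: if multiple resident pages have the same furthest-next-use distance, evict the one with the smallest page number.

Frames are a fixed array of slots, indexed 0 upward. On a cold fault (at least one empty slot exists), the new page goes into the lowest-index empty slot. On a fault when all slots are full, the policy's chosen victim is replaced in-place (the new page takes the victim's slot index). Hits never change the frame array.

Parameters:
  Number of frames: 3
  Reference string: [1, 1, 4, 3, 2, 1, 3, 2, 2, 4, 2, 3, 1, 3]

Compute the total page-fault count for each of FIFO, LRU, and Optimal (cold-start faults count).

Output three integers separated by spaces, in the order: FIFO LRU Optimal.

Answer: 7 7 6

Derivation:
--- FIFO ---
  step 0: ref 1 -> FAULT, frames=[1,-,-] (faults so far: 1)
  step 1: ref 1 -> HIT, frames=[1,-,-] (faults so far: 1)
  step 2: ref 4 -> FAULT, frames=[1,4,-] (faults so far: 2)
  step 3: ref 3 -> FAULT, frames=[1,4,3] (faults so far: 3)
  step 4: ref 2 -> FAULT, evict 1, frames=[2,4,3] (faults so far: 4)
  step 5: ref 1 -> FAULT, evict 4, frames=[2,1,3] (faults so far: 5)
  step 6: ref 3 -> HIT, frames=[2,1,3] (faults so far: 5)
  step 7: ref 2 -> HIT, frames=[2,1,3] (faults so far: 5)
  step 8: ref 2 -> HIT, frames=[2,1,3] (faults so far: 5)
  step 9: ref 4 -> FAULT, evict 3, frames=[2,1,4] (faults so far: 6)
  step 10: ref 2 -> HIT, frames=[2,1,4] (faults so far: 6)
  step 11: ref 3 -> FAULT, evict 2, frames=[3,1,4] (faults so far: 7)
  step 12: ref 1 -> HIT, frames=[3,1,4] (faults so far: 7)
  step 13: ref 3 -> HIT, frames=[3,1,4] (faults so far: 7)
  FIFO total faults: 7
--- LRU ---
  step 0: ref 1 -> FAULT, frames=[1,-,-] (faults so far: 1)
  step 1: ref 1 -> HIT, frames=[1,-,-] (faults so far: 1)
  step 2: ref 4 -> FAULT, frames=[1,4,-] (faults so far: 2)
  step 3: ref 3 -> FAULT, frames=[1,4,3] (faults so far: 3)
  step 4: ref 2 -> FAULT, evict 1, frames=[2,4,3] (faults so far: 4)
  step 5: ref 1 -> FAULT, evict 4, frames=[2,1,3] (faults so far: 5)
  step 6: ref 3 -> HIT, frames=[2,1,3] (faults so far: 5)
  step 7: ref 2 -> HIT, frames=[2,1,3] (faults so far: 5)
  step 8: ref 2 -> HIT, frames=[2,1,3] (faults so far: 5)
  step 9: ref 4 -> FAULT, evict 1, frames=[2,4,3] (faults so far: 6)
  step 10: ref 2 -> HIT, frames=[2,4,3] (faults so far: 6)
  step 11: ref 3 -> HIT, frames=[2,4,3] (faults so far: 6)
  step 12: ref 1 -> FAULT, evict 4, frames=[2,1,3] (faults so far: 7)
  step 13: ref 3 -> HIT, frames=[2,1,3] (faults so far: 7)
  LRU total faults: 7
--- Optimal ---
  step 0: ref 1 -> FAULT, frames=[1,-,-] (faults so far: 1)
  step 1: ref 1 -> HIT, frames=[1,-,-] (faults so far: 1)
  step 2: ref 4 -> FAULT, frames=[1,4,-] (faults so far: 2)
  step 3: ref 3 -> FAULT, frames=[1,4,3] (faults so far: 3)
  step 4: ref 2 -> FAULT, evict 4, frames=[1,2,3] (faults so far: 4)
  step 5: ref 1 -> HIT, frames=[1,2,3] (faults so far: 4)
  step 6: ref 3 -> HIT, frames=[1,2,3] (faults so far: 4)
  step 7: ref 2 -> HIT, frames=[1,2,3] (faults so far: 4)
  step 8: ref 2 -> HIT, frames=[1,2,3] (faults so far: 4)
  step 9: ref 4 -> FAULT, evict 1, frames=[4,2,3] (faults so far: 5)
  step 10: ref 2 -> HIT, frames=[4,2,3] (faults so far: 5)
  step 11: ref 3 -> HIT, frames=[4,2,3] (faults so far: 5)
  step 12: ref 1 -> FAULT, evict 2, frames=[4,1,3] (faults so far: 6)
  step 13: ref 3 -> HIT, frames=[4,1,3] (faults so far: 6)
  Optimal total faults: 6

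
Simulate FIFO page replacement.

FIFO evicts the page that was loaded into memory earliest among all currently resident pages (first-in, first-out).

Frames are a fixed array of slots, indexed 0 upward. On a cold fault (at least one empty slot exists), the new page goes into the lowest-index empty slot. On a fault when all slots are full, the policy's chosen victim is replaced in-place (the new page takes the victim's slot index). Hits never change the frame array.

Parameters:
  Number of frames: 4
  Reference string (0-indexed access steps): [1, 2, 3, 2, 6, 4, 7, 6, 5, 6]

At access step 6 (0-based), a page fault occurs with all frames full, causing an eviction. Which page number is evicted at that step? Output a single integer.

Step 0: ref 1 -> FAULT, frames=[1,-,-,-]
Step 1: ref 2 -> FAULT, frames=[1,2,-,-]
Step 2: ref 3 -> FAULT, frames=[1,2,3,-]
Step 3: ref 2 -> HIT, frames=[1,2,3,-]
Step 4: ref 6 -> FAULT, frames=[1,2,3,6]
Step 5: ref 4 -> FAULT, evict 1, frames=[4,2,3,6]
Step 6: ref 7 -> FAULT, evict 2, frames=[4,7,3,6]
At step 6: evicted page 2

Answer: 2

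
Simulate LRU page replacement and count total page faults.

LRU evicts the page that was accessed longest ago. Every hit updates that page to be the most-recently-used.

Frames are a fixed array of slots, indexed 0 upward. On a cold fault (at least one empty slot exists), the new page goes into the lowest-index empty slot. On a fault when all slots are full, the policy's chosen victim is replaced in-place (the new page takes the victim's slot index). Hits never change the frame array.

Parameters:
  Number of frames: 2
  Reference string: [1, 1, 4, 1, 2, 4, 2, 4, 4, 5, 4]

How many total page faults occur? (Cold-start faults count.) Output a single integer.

Answer: 5

Derivation:
Step 0: ref 1 → FAULT, frames=[1,-]
Step 1: ref 1 → HIT, frames=[1,-]
Step 2: ref 4 → FAULT, frames=[1,4]
Step 3: ref 1 → HIT, frames=[1,4]
Step 4: ref 2 → FAULT (evict 4), frames=[1,2]
Step 5: ref 4 → FAULT (evict 1), frames=[4,2]
Step 6: ref 2 → HIT, frames=[4,2]
Step 7: ref 4 → HIT, frames=[4,2]
Step 8: ref 4 → HIT, frames=[4,2]
Step 9: ref 5 → FAULT (evict 2), frames=[4,5]
Step 10: ref 4 → HIT, frames=[4,5]
Total faults: 5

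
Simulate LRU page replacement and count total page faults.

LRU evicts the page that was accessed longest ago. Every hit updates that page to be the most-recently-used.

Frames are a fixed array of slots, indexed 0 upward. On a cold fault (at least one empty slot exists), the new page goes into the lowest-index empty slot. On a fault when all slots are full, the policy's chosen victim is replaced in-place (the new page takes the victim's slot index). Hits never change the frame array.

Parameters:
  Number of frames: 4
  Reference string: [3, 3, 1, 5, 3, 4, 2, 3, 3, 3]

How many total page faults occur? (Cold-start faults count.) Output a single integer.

Step 0: ref 3 → FAULT, frames=[3,-,-,-]
Step 1: ref 3 → HIT, frames=[3,-,-,-]
Step 2: ref 1 → FAULT, frames=[3,1,-,-]
Step 3: ref 5 → FAULT, frames=[3,1,5,-]
Step 4: ref 3 → HIT, frames=[3,1,5,-]
Step 5: ref 4 → FAULT, frames=[3,1,5,4]
Step 6: ref 2 → FAULT (evict 1), frames=[3,2,5,4]
Step 7: ref 3 → HIT, frames=[3,2,5,4]
Step 8: ref 3 → HIT, frames=[3,2,5,4]
Step 9: ref 3 → HIT, frames=[3,2,5,4]
Total faults: 5

Answer: 5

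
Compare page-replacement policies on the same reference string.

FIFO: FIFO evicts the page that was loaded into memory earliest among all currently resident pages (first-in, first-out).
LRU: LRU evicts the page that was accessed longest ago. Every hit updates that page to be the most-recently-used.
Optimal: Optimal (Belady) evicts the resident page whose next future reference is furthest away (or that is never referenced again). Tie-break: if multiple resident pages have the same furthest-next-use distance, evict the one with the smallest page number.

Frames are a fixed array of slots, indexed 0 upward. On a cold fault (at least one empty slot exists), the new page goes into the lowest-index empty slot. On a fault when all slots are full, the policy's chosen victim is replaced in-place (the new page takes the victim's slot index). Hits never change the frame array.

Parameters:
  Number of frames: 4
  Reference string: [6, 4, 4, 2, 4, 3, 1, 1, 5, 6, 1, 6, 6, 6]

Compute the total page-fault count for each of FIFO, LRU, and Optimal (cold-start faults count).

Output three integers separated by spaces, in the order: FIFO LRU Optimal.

Answer: 7 7 6

Derivation:
--- FIFO ---
  step 0: ref 6 -> FAULT, frames=[6,-,-,-] (faults so far: 1)
  step 1: ref 4 -> FAULT, frames=[6,4,-,-] (faults so far: 2)
  step 2: ref 4 -> HIT, frames=[6,4,-,-] (faults so far: 2)
  step 3: ref 2 -> FAULT, frames=[6,4,2,-] (faults so far: 3)
  step 4: ref 4 -> HIT, frames=[6,4,2,-] (faults so far: 3)
  step 5: ref 3 -> FAULT, frames=[6,4,2,3] (faults so far: 4)
  step 6: ref 1 -> FAULT, evict 6, frames=[1,4,2,3] (faults so far: 5)
  step 7: ref 1 -> HIT, frames=[1,4,2,3] (faults so far: 5)
  step 8: ref 5 -> FAULT, evict 4, frames=[1,5,2,3] (faults so far: 6)
  step 9: ref 6 -> FAULT, evict 2, frames=[1,5,6,3] (faults so far: 7)
  step 10: ref 1 -> HIT, frames=[1,5,6,3] (faults so far: 7)
  step 11: ref 6 -> HIT, frames=[1,5,6,3] (faults so far: 7)
  step 12: ref 6 -> HIT, frames=[1,5,6,3] (faults so far: 7)
  step 13: ref 6 -> HIT, frames=[1,5,6,3] (faults so far: 7)
  FIFO total faults: 7
--- LRU ---
  step 0: ref 6 -> FAULT, frames=[6,-,-,-] (faults so far: 1)
  step 1: ref 4 -> FAULT, frames=[6,4,-,-] (faults so far: 2)
  step 2: ref 4 -> HIT, frames=[6,4,-,-] (faults so far: 2)
  step 3: ref 2 -> FAULT, frames=[6,4,2,-] (faults so far: 3)
  step 4: ref 4 -> HIT, frames=[6,4,2,-] (faults so far: 3)
  step 5: ref 3 -> FAULT, frames=[6,4,2,3] (faults so far: 4)
  step 6: ref 1 -> FAULT, evict 6, frames=[1,4,2,3] (faults so far: 5)
  step 7: ref 1 -> HIT, frames=[1,4,2,3] (faults so far: 5)
  step 8: ref 5 -> FAULT, evict 2, frames=[1,4,5,3] (faults so far: 6)
  step 9: ref 6 -> FAULT, evict 4, frames=[1,6,5,3] (faults so far: 7)
  step 10: ref 1 -> HIT, frames=[1,6,5,3] (faults so far: 7)
  step 11: ref 6 -> HIT, frames=[1,6,5,3] (faults so far: 7)
  step 12: ref 6 -> HIT, frames=[1,6,5,3] (faults so far: 7)
  step 13: ref 6 -> HIT, frames=[1,6,5,3] (faults so far: 7)
  LRU total faults: 7
--- Optimal ---
  step 0: ref 6 -> FAULT, frames=[6,-,-,-] (faults so far: 1)
  step 1: ref 4 -> FAULT, frames=[6,4,-,-] (faults so far: 2)
  step 2: ref 4 -> HIT, frames=[6,4,-,-] (faults so far: 2)
  step 3: ref 2 -> FAULT, frames=[6,4,2,-] (faults so far: 3)
  step 4: ref 4 -> HIT, frames=[6,4,2,-] (faults so far: 3)
  step 5: ref 3 -> FAULT, frames=[6,4,2,3] (faults so far: 4)
  step 6: ref 1 -> FAULT, evict 2, frames=[6,4,1,3] (faults so far: 5)
  step 7: ref 1 -> HIT, frames=[6,4,1,3] (faults so far: 5)
  step 8: ref 5 -> FAULT, evict 3, frames=[6,4,1,5] (faults so far: 6)
  step 9: ref 6 -> HIT, frames=[6,4,1,5] (faults so far: 6)
  step 10: ref 1 -> HIT, frames=[6,4,1,5] (faults so far: 6)
  step 11: ref 6 -> HIT, frames=[6,4,1,5] (faults so far: 6)
  step 12: ref 6 -> HIT, frames=[6,4,1,5] (faults so far: 6)
  step 13: ref 6 -> HIT, frames=[6,4,1,5] (faults so far: 6)
  Optimal total faults: 6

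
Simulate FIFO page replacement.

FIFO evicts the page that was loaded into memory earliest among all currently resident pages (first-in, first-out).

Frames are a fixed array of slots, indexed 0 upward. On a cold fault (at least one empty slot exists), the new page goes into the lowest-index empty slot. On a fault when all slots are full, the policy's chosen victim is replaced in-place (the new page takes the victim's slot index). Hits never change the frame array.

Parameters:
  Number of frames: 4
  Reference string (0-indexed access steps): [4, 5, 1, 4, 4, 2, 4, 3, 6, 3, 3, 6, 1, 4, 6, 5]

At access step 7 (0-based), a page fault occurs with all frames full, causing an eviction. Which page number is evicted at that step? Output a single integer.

Step 0: ref 4 -> FAULT, frames=[4,-,-,-]
Step 1: ref 5 -> FAULT, frames=[4,5,-,-]
Step 2: ref 1 -> FAULT, frames=[4,5,1,-]
Step 3: ref 4 -> HIT, frames=[4,5,1,-]
Step 4: ref 4 -> HIT, frames=[4,5,1,-]
Step 5: ref 2 -> FAULT, frames=[4,5,1,2]
Step 6: ref 4 -> HIT, frames=[4,5,1,2]
Step 7: ref 3 -> FAULT, evict 4, frames=[3,5,1,2]
At step 7: evicted page 4

Answer: 4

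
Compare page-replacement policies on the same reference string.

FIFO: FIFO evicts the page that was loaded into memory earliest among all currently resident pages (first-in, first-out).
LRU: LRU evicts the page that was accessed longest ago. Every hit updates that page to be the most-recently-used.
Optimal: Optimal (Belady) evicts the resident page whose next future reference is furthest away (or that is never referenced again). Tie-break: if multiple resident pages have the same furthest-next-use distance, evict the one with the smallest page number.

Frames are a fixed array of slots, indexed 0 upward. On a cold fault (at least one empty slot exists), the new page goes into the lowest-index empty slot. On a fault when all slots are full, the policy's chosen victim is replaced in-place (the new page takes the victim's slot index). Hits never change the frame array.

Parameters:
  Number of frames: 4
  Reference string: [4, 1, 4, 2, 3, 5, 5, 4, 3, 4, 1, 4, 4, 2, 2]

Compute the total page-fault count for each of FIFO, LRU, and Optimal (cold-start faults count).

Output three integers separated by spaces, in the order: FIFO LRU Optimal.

--- FIFO ---
  step 0: ref 4 -> FAULT, frames=[4,-,-,-] (faults so far: 1)
  step 1: ref 1 -> FAULT, frames=[4,1,-,-] (faults so far: 2)
  step 2: ref 4 -> HIT, frames=[4,1,-,-] (faults so far: 2)
  step 3: ref 2 -> FAULT, frames=[4,1,2,-] (faults so far: 3)
  step 4: ref 3 -> FAULT, frames=[4,1,2,3] (faults so far: 4)
  step 5: ref 5 -> FAULT, evict 4, frames=[5,1,2,3] (faults so far: 5)
  step 6: ref 5 -> HIT, frames=[5,1,2,3] (faults so far: 5)
  step 7: ref 4 -> FAULT, evict 1, frames=[5,4,2,3] (faults so far: 6)
  step 8: ref 3 -> HIT, frames=[5,4,2,3] (faults so far: 6)
  step 9: ref 4 -> HIT, frames=[5,4,2,3] (faults so far: 6)
  step 10: ref 1 -> FAULT, evict 2, frames=[5,4,1,3] (faults so far: 7)
  step 11: ref 4 -> HIT, frames=[5,4,1,3] (faults so far: 7)
  step 12: ref 4 -> HIT, frames=[5,4,1,3] (faults so far: 7)
  step 13: ref 2 -> FAULT, evict 3, frames=[5,4,1,2] (faults so far: 8)
  step 14: ref 2 -> HIT, frames=[5,4,1,2] (faults so far: 8)
  FIFO total faults: 8
--- LRU ---
  step 0: ref 4 -> FAULT, frames=[4,-,-,-] (faults so far: 1)
  step 1: ref 1 -> FAULT, frames=[4,1,-,-] (faults so far: 2)
  step 2: ref 4 -> HIT, frames=[4,1,-,-] (faults so far: 2)
  step 3: ref 2 -> FAULT, frames=[4,1,2,-] (faults so far: 3)
  step 4: ref 3 -> FAULT, frames=[4,1,2,3] (faults so far: 4)
  step 5: ref 5 -> FAULT, evict 1, frames=[4,5,2,3] (faults so far: 5)
  step 6: ref 5 -> HIT, frames=[4,5,2,3] (faults so far: 5)
  step 7: ref 4 -> HIT, frames=[4,5,2,3] (faults so far: 5)
  step 8: ref 3 -> HIT, frames=[4,5,2,3] (faults so far: 5)
  step 9: ref 4 -> HIT, frames=[4,5,2,3] (faults so far: 5)
  step 10: ref 1 -> FAULT, evict 2, frames=[4,5,1,3] (faults so far: 6)
  step 11: ref 4 -> HIT, frames=[4,5,1,3] (faults so far: 6)
  step 12: ref 4 -> HIT, frames=[4,5,1,3] (faults so far: 6)
  step 13: ref 2 -> FAULT, evict 5, frames=[4,2,1,3] (faults so far: 7)
  step 14: ref 2 -> HIT, frames=[4,2,1,3] (faults so far: 7)
  LRU total faults: 7
--- Optimal ---
  step 0: ref 4 -> FAULT, frames=[4,-,-,-] (faults so far: 1)
  step 1: ref 1 -> FAULT, frames=[4,1,-,-] (faults so far: 2)
  step 2: ref 4 -> HIT, frames=[4,1,-,-] (faults so far: 2)
  step 3: ref 2 -> FAULT, frames=[4,1,2,-] (faults so far: 3)
  step 4: ref 3 -> FAULT, frames=[4,1,2,3] (faults so far: 4)
  step 5: ref 5 -> FAULT, evict 2, frames=[4,1,5,3] (faults so far: 5)
  step 6: ref 5 -> HIT, frames=[4,1,5,3] (faults so far: 5)
  step 7: ref 4 -> HIT, frames=[4,1,5,3] (faults so far: 5)
  step 8: ref 3 -> HIT, frames=[4,1,5,3] (faults so far: 5)
  step 9: ref 4 -> HIT, frames=[4,1,5,3] (faults so far: 5)
  step 10: ref 1 -> HIT, frames=[4,1,5,3] (faults so far: 5)
  step 11: ref 4 -> HIT, frames=[4,1,5,3] (faults so far: 5)
  step 12: ref 4 -> HIT, frames=[4,1,5,3] (faults so far: 5)
  step 13: ref 2 -> FAULT, evict 1, frames=[4,2,5,3] (faults so far: 6)
  step 14: ref 2 -> HIT, frames=[4,2,5,3] (faults so far: 6)
  Optimal total faults: 6

Answer: 8 7 6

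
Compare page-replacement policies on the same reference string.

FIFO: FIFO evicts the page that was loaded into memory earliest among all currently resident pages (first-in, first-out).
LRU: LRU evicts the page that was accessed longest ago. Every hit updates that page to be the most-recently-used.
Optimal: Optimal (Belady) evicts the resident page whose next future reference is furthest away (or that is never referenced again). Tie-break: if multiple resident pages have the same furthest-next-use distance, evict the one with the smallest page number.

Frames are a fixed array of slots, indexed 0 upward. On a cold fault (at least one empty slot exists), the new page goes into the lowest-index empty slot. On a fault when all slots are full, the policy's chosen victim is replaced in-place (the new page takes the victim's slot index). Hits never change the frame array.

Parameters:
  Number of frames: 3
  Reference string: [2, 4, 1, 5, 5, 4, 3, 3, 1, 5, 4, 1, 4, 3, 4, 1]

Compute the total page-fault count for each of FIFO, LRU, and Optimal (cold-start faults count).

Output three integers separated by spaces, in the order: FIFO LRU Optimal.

--- FIFO ---
  step 0: ref 2 -> FAULT, frames=[2,-,-] (faults so far: 1)
  step 1: ref 4 -> FAULT, frames=[2,4,-] (faults so far: 2)
  step 2: ref 1 -> FAULT, frames=[2,4,1] (faults so far: 3)
  step 3: ref 5 -> FAULT, evict 2, frames=[5,4,1] (faults so far: 4)
  step 4: ref 5 -> HIT, frames=[5,4,1] (faults so far: 4)
  step 5: ref 4 -> HIT, frames=[5,4,1] (faults so far: 4)
  step 6: ref 3 -> FAULT, evict 4, frames=[5,3,1] (faults so far: 5)
  step 7: ref 3 -> HIT, frames=[5,3,1] (faults so far: 5)
  step 8: ref 1 -> HIT, frames=[5,3,1] (faults so far: 5)
  step 9: ref 5 -> HIT, frames=[5,3,1] (faults so far: 5)
  step 10: ref 4 -> FAULT, evict 1, frames=[5,3,4] (faults so far: 6)
  step 11: ref 1 -> FAULT, evict 5, frames=[1,3,4] (faults so far: 7)
  step 12: ref 4 -> HIT, frames=[1,3,4] (faults so far: 7)
  step 13: ref 3 -> HIT, frames=[1,3,4] (faults so far: 7)
  step 14: ref 4 -> HIT, frames=[1,3,4] (faults so far: 7)
  step 15: ref 1 -> HIT, frames=[1,3,4] (faults so far: 7)
  FIFO total faults: 7
--- LRU ---
  step 0: ref 2 -> FAULT, frames=[2,-,-] (faults so far: 1)
  step 1: ref 4 -> FAULT, frames=[2,4,-] (faults so far: 2)
  step 2: ref 1 -> FAULT, frames=[2,4,1] (faults so far: 3)
  step 3: ref 5 -> FAULT, evict 2, frames=[5,4,1] (faults so far: 4)
  step 4: ref 5 -> HIT, frames=[5,4,1] (faults so far: 4)
  step 5: ref 4 -> HIT, frames=[5,4,1] (faults so far: 4)
  step 6: ref 3 -> FAULT, evict 1, frames=[5,4,3] (faults so far: 5)
  step 7: ref 3 -> HIT, frames=[5,4,3] (faults so far: 5)
  step 8: ref 1 -> FAULT, evict 5, frames=[1,4,3] (faults so far: 6)
  step 9: ref 5 -> FAULT, evict 4, frames=[1,5,3] (faults so far: 7)
  step 10: ref 4 -> FAULT, evict 3, frames=[1,5,4] (faults so far: 8)
  step 11: ref 1 -> HIT, frames=[1,5,4] (faults so far: 8)
  step 12: ref 4 -> HIT, frames=[1,5,4] (faults so far: 8)
  step 13: ref 3 -> FAULT, evict 5, frames=[1,3,4] (faults so far: 9)
  step 14: ref 4 -> HIT, frames=[1,3,4] (faults so far: 9)
  step 15: ref 1 -> HIT, frames=[1,3,4] (faults so far: 9)
  LRU total faults: 9
--- Optimal ---
  step 0: ref 2 -> FAULT, frames=[2,-,-] (faults so far: 1)
  step 1: ref 4 -> FAULT, frames=[2,4,-] (faults so far: 2)
  step 2: ref 1 -> FAULT, frames=[2,4,1] (faults so far: 3)
  step 3: ref 5 -> FAULT, evict 2, frames=[5,4,1] (faults so far: 4)
  step 4: ref 5 -> HIT, frames=[5,4,1] (faults so far: 4)
  step 5: ref 4 -> HIT, frames=[5,4,1] (faults so far: 4)
  step 6: ref 3 -> FAULT, evict 4, frames=[5,3,1] (faults so far: 5)
  step 7: ref 3 -> HIT, frames=[5,3,1] (faults so far: 5)
  step 8: ref 1 -> HIT, frames=[5,3,1] (faults so far: 5)
  step 9: ref 5 -> HIT, frames=[5,3,1] (faults so far: 5)
  step 10: ref 4 -> FAULT, evict 5, frames=[4,3,1] (faults so far: 6)
  step 11: ref 1 -> HIT, frames=[4,3,1] (faults so far: 6)
  step 12: ref 4 -> HIT, frames=[4,3,1] (faults so far: 6)
  step 13: ref 3 -> HIT, frames=[4,3,1] (faults so far: 6)
  step 14: ref 4 -> HIT, frames=[4,3,1] (faults so far: 6)
  step 15: ref 1 -> HIT, frames=[4,3,1] (faults so far: 6)
  Optimal total faults: 6

Answer: 7 9 6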